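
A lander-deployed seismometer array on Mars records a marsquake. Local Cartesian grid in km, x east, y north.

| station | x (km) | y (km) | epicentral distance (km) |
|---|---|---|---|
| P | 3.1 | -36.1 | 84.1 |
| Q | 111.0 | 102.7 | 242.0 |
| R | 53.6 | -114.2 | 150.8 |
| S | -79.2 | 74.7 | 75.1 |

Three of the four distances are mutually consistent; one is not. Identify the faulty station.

S

Solve using three stations at a time. Using P, Q, R (subtract circle equations pairwise → linear system) gives (x, y) ≈ (-80.5, -45.2).
Distances from that point to each station vs reported:
  P: calculated 84.1 vs reported 84.1 → residual 0.0 km
  Q: calculated 242.0 vs reported 242.0 → residual 0.0 km
  R: calculated 150.8 vs reported 150.8 → residual 0.0 km
  S: calculated 119.9 vs reported 75.1 → residual 44.8 km
P, Q, R are mutually consistent (residuals ≈ 0); S is off by 44.8 km.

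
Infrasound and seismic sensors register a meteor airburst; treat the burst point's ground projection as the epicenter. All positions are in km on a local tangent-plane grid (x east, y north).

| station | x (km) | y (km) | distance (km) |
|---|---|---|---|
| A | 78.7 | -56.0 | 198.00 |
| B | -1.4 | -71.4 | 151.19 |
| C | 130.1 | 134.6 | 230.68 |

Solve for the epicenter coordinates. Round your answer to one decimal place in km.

x ≈ -86.0 km, y ≈ 53.9 km

Circle about each station: (x − 78.7)² + (y + 56.0)² = 198.00²; (x + 1.4)² + (y + 71.4)² = 151.19²; (x − 130.1)² + (y − 134.6)² = 230.68².
Subtracting pairs of circle equations eliminates x²+y² and gives linear equations (the radical axes):
-160.2 x − 30.8 y = 12115.81
102.8 x + 381.2 y = 11704.22
Solving the 2×2 system: x ≈ -86.0, y ≈ 53.9 km.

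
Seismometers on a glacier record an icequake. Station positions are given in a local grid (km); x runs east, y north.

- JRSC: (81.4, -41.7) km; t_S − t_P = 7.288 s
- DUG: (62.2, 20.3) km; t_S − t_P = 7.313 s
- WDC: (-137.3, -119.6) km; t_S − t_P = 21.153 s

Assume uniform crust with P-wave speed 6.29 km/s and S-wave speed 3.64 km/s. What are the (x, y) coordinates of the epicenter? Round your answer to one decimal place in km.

(20.2, -26.9)

Distance from S−P lag: d = Δt · v_P v_S / (v_P − v_S) = Δt · (6.29·3.64)/(6.29−3.64) ≈ 8.6398·Δt.
So d_JRSC = 62.97, d_DUG = 63.18, d_WDC = 182.76 km.
Circle about each station: (x − 81.4)² + (y + 41.7)² = 62.97²; (x − 62.2)² + (y − 20.3)² = 63.18²; (x + 137.3)² + (y + 119.6)² = 182.76².
Subtracting pairs of circle equations eliminates x²+y² and gives linear equations (the radical axes):
-38.4 x + 124.0 y = -4110.41
-437.4 x − 155.8 y = -4645.40
Solving the 2×2 system: x ≈ 20.2, y ≈ -26.9 km.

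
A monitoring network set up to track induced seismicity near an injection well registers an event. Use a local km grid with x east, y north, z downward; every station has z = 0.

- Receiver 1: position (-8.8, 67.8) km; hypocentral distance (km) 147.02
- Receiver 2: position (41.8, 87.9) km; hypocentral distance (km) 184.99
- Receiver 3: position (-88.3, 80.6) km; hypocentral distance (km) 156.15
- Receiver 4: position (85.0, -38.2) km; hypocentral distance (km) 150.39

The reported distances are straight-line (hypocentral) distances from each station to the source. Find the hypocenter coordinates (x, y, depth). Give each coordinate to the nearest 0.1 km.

Each station gives a sphere (x−x_i)² + (y−y_i)² + z² = d_i² (stations at z=0).
Subtracting the Receiver 1 sphere from Receiver 2 and Receiver 3: z² cancels, leaving linear equations in x and y:
101.2 x + 40.2 y = -7807.05
-159.0 x + 25.6 y = 6851.03
Solving: x ≈ -52.911, y ≈ -61.007 km (keep extra digits for the depth step; rounded: -52.9, -61.0).
Then from the Receiver 1 sphere: z² = 147.02² − (x + 8.8)² − (y − 67.8)² with x = -52.911, y = -61.007, so z ≈ 55.478 ≈ 55.5 km.

(-52.9, -61.0, 55.5)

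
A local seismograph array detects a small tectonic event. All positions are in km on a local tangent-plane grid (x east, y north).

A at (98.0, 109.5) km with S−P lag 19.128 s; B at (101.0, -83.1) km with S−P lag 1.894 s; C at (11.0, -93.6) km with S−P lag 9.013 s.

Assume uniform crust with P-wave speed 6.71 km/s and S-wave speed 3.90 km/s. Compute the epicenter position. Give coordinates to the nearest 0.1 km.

Distance from S−P lag: d = Δt · v_P v_S / (v_P − v_S) = Δt · (6.71·3.90)/(6.71−3.90) ≈ 9.3128·Δt.
So d_A = 178.14, d_B = 17.64, d_C = 83.94 km.
Circle about each station: (x − 98.0)² + (y − 109.5)² = 178.14²; (x − 101.0)² + (y + 83.1)² = 17.64²; (x − 11.0)² + (y + 93.6)² = 83.94².
Subtracting pairs of circle equations eliminates x²+y² and gives linear equations (the radical axes):
6.0 x − 385.2 y = 26935.05
-174.0 x − 406.2 y = 11975.65
Solving the 2×2 system: x ≈ 91.1, y ≈ -68.5 km.

x ≈ 91.1 km, y ≈ -68.5 km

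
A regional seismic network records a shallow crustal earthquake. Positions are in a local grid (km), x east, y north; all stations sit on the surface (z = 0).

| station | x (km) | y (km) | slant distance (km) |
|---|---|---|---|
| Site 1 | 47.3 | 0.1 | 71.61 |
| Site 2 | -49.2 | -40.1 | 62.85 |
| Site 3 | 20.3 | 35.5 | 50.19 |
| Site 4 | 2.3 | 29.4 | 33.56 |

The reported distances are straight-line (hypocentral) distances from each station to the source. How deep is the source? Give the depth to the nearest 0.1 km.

18.0 km

Each station gives a sphere (x−x_i)² + (y−y_i)² + z² = d_i² (stations at z=0).
Subtracting the Site 1 sphere from Site 2 and Site 3: z² cancels, leaving linear equations in x and y:
-193.0 x − 80.4 y = 2969.22
-54.0 x + 70.8 y = 2044.00
Solving: x ≈ -20.802, y ≈ 13.004 km (keep extra digits for the depth step; rounded: -20.8, 13.0).
Then from the Site 1 sphere: z² = 71.61² − (x − 47.3)² − (y − 0.1)² with x = -20.802, y = 13.004, so z ≈ 17.989 ≈ 18.0 km.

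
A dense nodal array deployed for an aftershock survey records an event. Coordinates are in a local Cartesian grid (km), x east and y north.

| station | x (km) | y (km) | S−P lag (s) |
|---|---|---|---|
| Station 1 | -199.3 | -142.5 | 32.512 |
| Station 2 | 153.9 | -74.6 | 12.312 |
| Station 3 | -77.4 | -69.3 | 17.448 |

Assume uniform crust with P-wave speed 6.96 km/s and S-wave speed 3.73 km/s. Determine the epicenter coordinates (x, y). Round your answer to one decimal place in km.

x ≈ 58.9 km, y ≈ -102.3 km

Distance from S−P lag: d = Δt · v_P v_S / (v_P − v_S) = Δt · (6.96·3.73)/(6.96−3.73) ≈ 8.0374·Δt.
So d_Station 1 = 261.31, d_Station 2 = 98.96, d_Station 3 = 140.24 km.
Circle about each station: (x + 199.3)² + (y + 142.5)² = 261.31²; (x − 153.9)² + (y + 74.6)² = 98.96²; (x + 77.4)² + (y + 69.3)² = 140.24².
Subtracting the Station 1 equation from the Station 2 and Station 3 equations removes the quadratic terms:
706.4 x + 135.8 y = 27713.46
243.8 x + 146.4 y = -617.83
Solving the 2×2 system: x ≈ 58.9, y ≈ -102.3 km.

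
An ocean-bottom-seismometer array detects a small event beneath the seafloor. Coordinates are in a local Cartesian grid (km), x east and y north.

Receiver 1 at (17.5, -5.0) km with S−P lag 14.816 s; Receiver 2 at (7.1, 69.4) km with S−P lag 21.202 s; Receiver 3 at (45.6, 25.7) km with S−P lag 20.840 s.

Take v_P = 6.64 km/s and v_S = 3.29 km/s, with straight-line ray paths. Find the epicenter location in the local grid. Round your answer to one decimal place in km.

Distance from S−P lag: d = Δt · v_P v_S / (v_P − v_S) = Δt · (6.64·3.29)/(6.64−3.29) ≈ 6.5211·Δt.
So d_Receiver 1 = 96.62, d_Receiver 2 = 138.26, d_Receiver 3 = 135.90 km.
Circle about each station: (x − 17.5)² + (y + 5.0)² = 96.62²; (x − 7.1)² + (y − 69.4)² = 138.26²; (x − 45.6)² + (y − 25.7)² = 135.90².
Subtracting the Receiver 1 equation from the Receiver 2 and Receiver 3 equations removes the quadratic terms:
-20.8 x + 148.8 y = -5244.88
56.2 x + 61.4 y = -6724.79
Solving the 2×2 system: x ≈ -70.4, y ≈ -45.1 km.

x ≈ -70.4 km, y ≈ -45.1 km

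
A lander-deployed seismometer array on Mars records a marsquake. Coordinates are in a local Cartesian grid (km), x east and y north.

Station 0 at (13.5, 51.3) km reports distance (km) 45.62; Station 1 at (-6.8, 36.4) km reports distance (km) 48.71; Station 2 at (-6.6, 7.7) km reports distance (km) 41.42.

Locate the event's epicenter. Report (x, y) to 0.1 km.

Circle about each station: (x − 13.5)² + (y − 51.3)² = 45.62²; (x + 6.8)² + (y − 36.4)² = 48.71²; (x + 6.6)² + (y − 7.7)² = 41.42².
Subtracting the Station 0 equation from the Station 1 and Station 2 equations removes the quadratic terms:
-40.6 x − 29.8 y = -1734.22
-40.2 x − 87.2 y = -2345.52
Solving the 2×2 system: x ≈ 34.7, y ≈ 10.9 km.

(34.7, 10.9)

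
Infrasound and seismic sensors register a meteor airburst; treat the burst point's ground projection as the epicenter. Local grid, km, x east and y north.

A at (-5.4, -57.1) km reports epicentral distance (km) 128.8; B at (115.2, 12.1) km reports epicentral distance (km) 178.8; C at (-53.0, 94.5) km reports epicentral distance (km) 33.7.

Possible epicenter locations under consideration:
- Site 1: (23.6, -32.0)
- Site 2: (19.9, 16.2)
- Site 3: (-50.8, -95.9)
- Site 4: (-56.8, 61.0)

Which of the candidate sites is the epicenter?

For each candidate, compare |candidate − station| to the reported distance:
Site 1: residuals A 90.4, B 77.1, C 114.2 → max 114.2 km
Site 2: residuals A 51.3, B 83.4, C 73.3 → max 83.4 km
Site 3: residuals A 69.1, B 19.2, C 156.7 → max 156.7 km
Site 4: residuals A 0.0, B 0.0, C 0.0 → max 0.0 km
Only Site 4 has all residuals ≈ 0.

Site 4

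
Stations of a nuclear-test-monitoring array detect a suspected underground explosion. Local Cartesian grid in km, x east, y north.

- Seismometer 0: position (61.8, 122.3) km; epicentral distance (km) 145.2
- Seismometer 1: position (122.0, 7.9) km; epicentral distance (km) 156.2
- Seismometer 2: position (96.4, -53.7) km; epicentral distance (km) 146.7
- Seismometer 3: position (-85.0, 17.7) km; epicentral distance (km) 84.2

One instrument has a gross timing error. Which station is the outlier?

Seismometer 3

Solve using three stations at a time. Using Seismometer 0, Seismometer 1, Seismometer 2 (subtract circle equations pairwise → linear system) gives (x, y) ≈ (-34.1, 13.3).
Distances from that point to each station vs reported:
  Seismometer 0: calculated 145.2 vs reported 145.2 → residual 0.0 km
  Seismometer 1: calculated 156.2 vs reported 156.2 → residual 0.0 km
  Seismometer 2: calculated 146.7 vs reported 146.7 → residual 0.0 km
  Seismometer 3: calculated 51.1 vs reported 84.2 → residual 33.1 km
Seismometer 0, Seismometer 1, Seismometer 2 are mutually consistent (residuals ≈ 0); Seismometer 3 is off by 33.1 km.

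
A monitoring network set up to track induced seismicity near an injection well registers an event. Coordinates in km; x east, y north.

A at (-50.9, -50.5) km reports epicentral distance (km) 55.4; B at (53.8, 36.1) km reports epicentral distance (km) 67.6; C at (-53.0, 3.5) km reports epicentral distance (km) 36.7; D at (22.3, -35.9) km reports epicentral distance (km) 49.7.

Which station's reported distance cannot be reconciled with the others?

Solve using three stations at a time. Using A, C, D (subtract circle equations pairwise → linear system) gives (x, y) ≈ (-17.6, -6.2).
Distances from that point to each station vs reported:
  A: calculated 55.4 vs reported 55.4 → residual 0.0 km
  B: calculated 83.0 vs reported 67.6 → residual 15.4 km
  C: calculated 36.7 vs reported 36.7 → residual 0.0 km
  D: calculated 49.7 vs reported 49.7 → residual 0.0 km
A, C, D are mutually consistent (residuals ≈ 0); B is off by 15.4 km.

B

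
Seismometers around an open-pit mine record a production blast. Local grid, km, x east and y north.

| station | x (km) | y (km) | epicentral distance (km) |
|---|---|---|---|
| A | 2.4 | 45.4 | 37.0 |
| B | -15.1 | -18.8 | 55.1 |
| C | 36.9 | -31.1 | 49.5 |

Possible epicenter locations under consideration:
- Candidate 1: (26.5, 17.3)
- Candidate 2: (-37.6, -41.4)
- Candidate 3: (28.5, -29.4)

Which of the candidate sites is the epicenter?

Candidate 1

For each candidate, compare |candidate − station| to the reported distance:
Candidate 1: residuals A 0.0, B 0.0, C 0.0 → max 0.0 km
Candidate 2: residuals A 58.6, B 23.2, C 25.7 → max 58.6 km
Candidate 3: residuals A 42.2, B 10.2, C 40.9 → max 42.2 km
Only Candidate 1 has all residuals ≈ 0.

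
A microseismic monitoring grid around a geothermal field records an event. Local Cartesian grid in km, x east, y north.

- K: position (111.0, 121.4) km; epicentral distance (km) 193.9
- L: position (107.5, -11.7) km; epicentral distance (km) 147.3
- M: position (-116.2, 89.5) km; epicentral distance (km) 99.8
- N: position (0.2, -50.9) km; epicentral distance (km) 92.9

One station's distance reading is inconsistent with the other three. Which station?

K

Solve using three stations at a time. Using L, M, N (subtract circle equations pairwise → linear system) gives (x, y) ≈ (-31.7, 36.3).
Distances from that point to each station vs reported:
  K: calculated 166.2 vs reported 193.9 → residual 27.7 km
  L: calculated 147.3 vs reported 147.3 → residual 0.0 km
  M: calculated 99.8 vs reported 99.8 → residual 0.0 km
  N: calculated 92.9 vs reported 92.9 → residual 0.0 km
L, M, N are mutually consistent (residuals ≈ 0); K is off by 27.7 km.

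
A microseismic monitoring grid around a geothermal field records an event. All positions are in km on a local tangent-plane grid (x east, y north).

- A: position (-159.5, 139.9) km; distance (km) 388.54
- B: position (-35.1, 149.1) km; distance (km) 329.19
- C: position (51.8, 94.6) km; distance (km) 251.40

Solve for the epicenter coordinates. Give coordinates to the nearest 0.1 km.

95.9 km east, -152.9 km north

Circle about each station: (x + 159.5)² + (y − 139.9)² = 388.54²; (x + 35.1)² + (y − 149.1)² = 329.19²; (x − 51.8)² + (y − 94.6)² = 251.40².
Subtracting the A equation from the B and C equations removes the quadratic terms:
248.8 x + 18.4 y = 21047.84
422.6 x − 90.6 y = 54381.51
Solving the 2×2 system: x ≈ 95.9, y ≈ -152.9 km.
Check against A (with the unrounded x, y): √((x + 159.5)²+(y − 139.9)²) = 388.54 ≈ 388.54 km. ✓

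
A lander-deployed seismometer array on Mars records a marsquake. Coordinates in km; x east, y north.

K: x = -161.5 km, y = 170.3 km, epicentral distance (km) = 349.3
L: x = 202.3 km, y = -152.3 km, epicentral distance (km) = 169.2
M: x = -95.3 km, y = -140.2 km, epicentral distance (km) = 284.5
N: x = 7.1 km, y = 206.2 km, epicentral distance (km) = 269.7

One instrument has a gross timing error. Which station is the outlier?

Solve using three stations at a time. Using K, L, M (subtract circle equations pairwise → linear system) gives (x, y) ≈ (147.7, 7.8).
Distances from that point to each station vs reported:
  K: calculated 349.3 vs reported 349.3 → residual 0.0 km
  L: calculated 169.1 vs reported 169.2 → residual 0.1 km
  M: calculated 284.5 vs reported 284.5 → residual 0.0 km
  N: calculated 243.2 vs reported 269.7 → residual 26.5 km
K, L, M are mutually consistent (residuals ≈ 0); N is off by 26.5 km.

N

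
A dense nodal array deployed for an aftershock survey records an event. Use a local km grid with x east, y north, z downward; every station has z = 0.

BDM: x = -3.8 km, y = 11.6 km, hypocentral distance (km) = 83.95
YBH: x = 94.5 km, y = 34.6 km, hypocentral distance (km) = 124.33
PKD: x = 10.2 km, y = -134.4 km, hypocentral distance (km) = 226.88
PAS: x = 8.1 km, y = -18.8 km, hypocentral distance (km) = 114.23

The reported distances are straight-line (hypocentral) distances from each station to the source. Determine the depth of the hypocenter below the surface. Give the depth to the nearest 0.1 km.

z ≈ 30.7 km

Each station gives a sphere (x−x_i)² + (y−y_i)² + z² = d_i² (stations at z=0).
Subtracting the BDM sphere from YBH and PKD: z² cancels, leaving linear equations in x and y:
196.6 x + 46.0 y = 1568.06
28.0 x − 292.0 y = -26408.53
Solving: x ≈ -12.896, y ≈ 89.204 km (keep extra digits for the depth step; rounded: -12.9, 89.2).
Then from the BDM sphere: z² = 83.95² − (x + 3.8)² − (y − 11.6)² with x = -12.896, y = 89.204, so z ≈ 30.700 ≈ 30.7 km.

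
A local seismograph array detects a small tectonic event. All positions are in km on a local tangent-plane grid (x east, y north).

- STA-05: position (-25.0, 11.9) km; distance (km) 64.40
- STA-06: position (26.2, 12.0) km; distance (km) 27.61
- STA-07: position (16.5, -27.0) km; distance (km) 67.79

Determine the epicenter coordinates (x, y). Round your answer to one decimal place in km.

33.6 km east, 38.6 km north

Circle about each station: (x + 25.0)² + (y − 11.9)² = 64.40²; (x − 26.2)² + (y − 12.0)² = 27.61²; (x − 16.5)² + (y + 27.0)² = 67.79².
Subtracting pairs of circle equations eliminates x²+y² and gives linear equations (the radical axes):
102.4 x + 0.2 y = 3448.88
83.0 x − 77.8 y = -213.48
Solving the 2×2 system: x ≈ 33.6, y ≈ 38.6 km.
Check against STA-05 (with the unrounded x, y): √((x + 25.0)²+(y − 11.9)²) = 64.40 ≈ 64.40 km. ✓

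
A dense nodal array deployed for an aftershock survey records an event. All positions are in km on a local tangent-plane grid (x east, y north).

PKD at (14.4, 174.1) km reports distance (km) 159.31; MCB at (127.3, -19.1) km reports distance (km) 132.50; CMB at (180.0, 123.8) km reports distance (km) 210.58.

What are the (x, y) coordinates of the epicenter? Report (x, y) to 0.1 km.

Circle about each station: (x − 14.4)² + (y − 174.1)² = 159.31²; (x − 127.3)² + (y + 19.1)² = 132.50²; (x − 180.0)² + (y − 123.8)² = 210.58².
Subtracting the PKD equation from the MCB and CMB equations removes the quadratic terms:
225.8 x − 386.4 y = -6124.64
331.2 x − 100.6 y = -1755.99
Solving the 2×2 system: x ≈ -0.6, y ≈ 15.5 km.
Check against PKD (with the unrounded x, y): √((x − 14.4)²+(y − 174.1)²) = 159.30 ≈ 159.31 km. ✓

(-0.6, 15.5)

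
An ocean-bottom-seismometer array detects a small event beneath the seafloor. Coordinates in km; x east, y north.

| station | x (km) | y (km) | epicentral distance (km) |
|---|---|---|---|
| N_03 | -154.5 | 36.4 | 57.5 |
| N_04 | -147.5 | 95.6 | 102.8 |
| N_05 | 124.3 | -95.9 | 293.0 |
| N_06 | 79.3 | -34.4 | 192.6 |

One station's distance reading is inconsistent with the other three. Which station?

Solve using three stations at a time. Using N_03, N_04, N_06 (subtract circle equations pairwise → linear system) gives (x, y) ≈ (-110.2, -0.2).
Distances from that point to each station vs reported:
  N_03: calculated 57.4 vs reported 57.5 → residual 0.1 km
  N_04: calculated 102.8 vs reported 102.8 → residual 0.0 km
  N_05: calculated 253.3 vs reported 293.0 → residual 39.7 km
  N_06: calculated 192.6 vs reported 192.6 → residual 0.0 km
N_03, N_04, N_06 are mutually consistent (residuals ≈ 0); N_05 is off by 39.7 km.

N_05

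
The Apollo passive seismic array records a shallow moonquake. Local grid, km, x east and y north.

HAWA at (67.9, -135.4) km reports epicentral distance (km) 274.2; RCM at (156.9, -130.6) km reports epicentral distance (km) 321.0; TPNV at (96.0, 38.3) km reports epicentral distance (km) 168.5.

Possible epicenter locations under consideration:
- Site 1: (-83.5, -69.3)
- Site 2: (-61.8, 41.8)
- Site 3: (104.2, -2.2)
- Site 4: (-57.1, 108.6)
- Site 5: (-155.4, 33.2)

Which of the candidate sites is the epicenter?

Site 4

For each candidate, compare |candidate − station| to the reported distance:
Site 1: residuals HAWA 109.0, RCM 72.9, TPNV 40.8 → max 109.0 km
Site 2: residuals HAWA 54.6, RCM 42.5, TPNV 10.7 → max 54.6 km
Site 3: residuals HAWA 136.1, RCM 182.2, TPNV 127.2 → max 182.2 km
Site 4: residuals HAWA 0.0, RCM 0.0, TPNV 0.0 → max 0.0 km
Site 5: residuals HAWA 5.6, RCM 31.6, TPNV 83.0 → max 83.0 km
Only Site 4 has all residuals ≈ 0.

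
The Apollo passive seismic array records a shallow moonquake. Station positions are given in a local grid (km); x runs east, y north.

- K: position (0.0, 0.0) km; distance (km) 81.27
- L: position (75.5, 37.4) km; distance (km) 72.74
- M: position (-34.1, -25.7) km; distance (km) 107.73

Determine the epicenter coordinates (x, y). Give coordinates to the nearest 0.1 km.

Circle about each station: x² + y² = 81.27²; (x − 75.5)² + (y − 37.4)² = 72.74²; (x + 34.1)² + (y + 25.7)² = 107.73².
Subtracting the K equation from the L and M equations removes the quadratic terms:
151.0 x + 74.8 y = 8412.72
-68.2 x − 51.4 y = -3177.64
Solving the 2×2 system: x ≈ 73.2, y ≈ -35.3 km.
Check against K (with the unrounded x, y): √(x²+y²) = 81.27 ≈ 81.27 km. ✓

x ≈ 73.2 km, y ≈ -35.3 km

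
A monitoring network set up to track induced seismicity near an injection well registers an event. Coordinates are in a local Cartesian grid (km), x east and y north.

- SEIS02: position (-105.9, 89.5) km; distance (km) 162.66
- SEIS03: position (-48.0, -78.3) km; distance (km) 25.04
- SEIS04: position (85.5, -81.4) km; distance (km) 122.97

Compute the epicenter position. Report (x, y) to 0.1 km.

-35.0 km east, -56.9 km north

Circle about each station: (x + 105.9)² + (y − 89.5)² = 162.66²; (x + 48.0)² + (y + 78.3)² = 25.04²; (x − 85.5)² + (y + 81.4)² = 122.97².
Subtracting the SEIS02 equation from the SEIS03 and SEIS04 equations removes the quadratic terms:
115.8 x − 335.6 y = 15041.10
382.8 x − 341.8 y = 6047.80
Solving the 2×2 system: x ≈ -35.0, y ≈ -56.9 km.
Check against SEIS02 (with the unrounded x, y): √((x + 105.9)²+(y − 89.5)²) = 162.66 ≈ 162.66 km. ✓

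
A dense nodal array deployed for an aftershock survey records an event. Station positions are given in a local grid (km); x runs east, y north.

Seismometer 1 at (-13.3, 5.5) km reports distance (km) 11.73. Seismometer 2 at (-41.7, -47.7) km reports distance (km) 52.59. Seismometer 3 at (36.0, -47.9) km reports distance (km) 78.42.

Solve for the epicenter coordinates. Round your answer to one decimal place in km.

Circle about each station: (x + 13.3)² + (y − 5.5)² = 11.73²; (x + 41.7)² + (y + 47.7)² = 52.59²; (x − 36.0)² + (y + 47.9)² = 78.42².
Subtracting pairs of circle equations eliminates x²+y² and gives linear equations (the radical axes):
-56.8 x − 106.4 y = 1178.92
98.6 x − 106.8 y = -2628.83
Solving the 2×2 system: x ≈ -24.5, y ≈ 2.0 km.

(-24.5, 2.0)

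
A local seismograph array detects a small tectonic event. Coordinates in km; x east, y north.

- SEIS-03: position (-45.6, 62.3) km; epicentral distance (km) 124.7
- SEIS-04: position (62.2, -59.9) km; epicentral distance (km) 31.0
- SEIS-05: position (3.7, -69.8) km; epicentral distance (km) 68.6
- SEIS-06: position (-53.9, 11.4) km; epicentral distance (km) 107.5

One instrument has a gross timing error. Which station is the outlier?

Solve using three stations at a time. Using SEIS-03, SEIS-05, SEIS-06 (subtract circle equations pairwise → linear system) gives (x, y) ≈ (49.4, -18.5).
Distances from that point to each station vs reported:
  SEIS-03: calculated 124.7 vs reported 124.7 → residual 0.0 km
  SEIS-04: calculated 43.3 vs reported 31.0 → residual 12.3 km
  SEIS-05: calculated 68.7 vs reported 68.6 → residual 0.1 km
  SEIS-06: calculated 107.5 vs reported 107.5 → residual 0.0 km
SEIS-03, SEIS-05, SEIS-06 are mutually consistent (residuals ≈ 0); SEIS-04 is off by 12.3 km.

SEIS-04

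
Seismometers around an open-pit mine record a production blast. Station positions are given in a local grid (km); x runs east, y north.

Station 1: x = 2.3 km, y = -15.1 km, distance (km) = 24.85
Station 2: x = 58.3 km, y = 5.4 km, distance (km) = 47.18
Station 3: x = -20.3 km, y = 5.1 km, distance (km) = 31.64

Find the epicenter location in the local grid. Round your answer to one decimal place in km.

11.2 km east, 8.1 km north

Circle about each station: (x − 2.3)² + (y + 15.1)² = 24.85²; (x − 58.3)² + (y − 5.4)² = 47.18²; (x + 20.3)² + (y − 5.1)² = 31.64².
Subtracting the Station 1 equation from the Station 2 and Station 3 equations removes the quadratic terms:
112.0 x + 41.0 y = 1586.32
-45.2 x + 40.4 y = -178.77
Solving the 2×2 system: x ≈ 11.2, y ≈ 8.1 km.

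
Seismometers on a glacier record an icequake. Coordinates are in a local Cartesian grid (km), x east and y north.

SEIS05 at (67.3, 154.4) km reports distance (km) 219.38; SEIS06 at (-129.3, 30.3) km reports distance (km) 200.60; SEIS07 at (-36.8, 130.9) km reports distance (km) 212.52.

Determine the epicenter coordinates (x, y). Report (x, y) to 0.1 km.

Circle about each station: (x − 67.3)² + (y − 154.4)² = 219.38²; (x + 129.3)² + (y − 30.3)² = 200.60²; (x + 36.8)² + (y − 130.9)² = 212.52².
Subtracting the SEIS05 equation from the SEIS06 and SEIS07 equations removes the quadratic terms:
-393.2 x − 248.2 y = -2844.85
-208.2 x − 47.0 y = -6916.77
Solving the 2×2 system: x ≈ 47.7, y ≈ -64.1 km.

47.7 km east, -64.1 km north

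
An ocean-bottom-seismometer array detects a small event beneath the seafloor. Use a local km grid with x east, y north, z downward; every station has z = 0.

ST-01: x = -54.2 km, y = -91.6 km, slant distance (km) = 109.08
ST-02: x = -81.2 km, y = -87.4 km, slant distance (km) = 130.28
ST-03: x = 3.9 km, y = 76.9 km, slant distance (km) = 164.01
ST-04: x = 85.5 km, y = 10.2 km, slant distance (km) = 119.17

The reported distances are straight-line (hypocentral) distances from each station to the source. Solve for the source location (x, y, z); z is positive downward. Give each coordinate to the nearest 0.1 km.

(29.2, -70.6, 67.1)

Each station gives a sphere (x−x_i)² + (y−y_i)² + z² = d_i² (stations at z=0).
Subtracting the ST-01 sphere from ST-02 and ST-03: z² cancels, leaving linear equations in x and y:
-54.0 x + 8.4 y = -2170.43
116.2 x + 337.0 y = -20400.21
Solving: x ≈ 29.210, y ≈ -70.607 km (keep extra digits for the depth step; rounded: 29.2, -70.6).
Then from the ST-01 sphere: z² = 109.08² − (x + 54.2)² − (y + 91.6)² with x = 29.210, y = -70.607, so z ≈ 67.086 ≈ 67.1 km.
Check against ST-04 (with the unrounded solution): distance 119.16 ≈ 119.17 km. ✓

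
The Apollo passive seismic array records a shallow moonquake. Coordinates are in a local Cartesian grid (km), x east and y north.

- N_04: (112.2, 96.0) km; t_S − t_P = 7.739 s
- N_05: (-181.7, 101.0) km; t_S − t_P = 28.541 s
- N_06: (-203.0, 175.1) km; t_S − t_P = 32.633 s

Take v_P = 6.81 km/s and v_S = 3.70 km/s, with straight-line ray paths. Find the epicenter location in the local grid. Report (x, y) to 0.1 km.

x ≈ 49.5 km, y ≈ 96.7 km

Distance from S−P lag: d = Δt · v_P v_S / (v_P − v_S) = Δt · (6.81·3.70)/(6.81−3.70) ≈ 8.1019·Δt.
So d_N_04 = 62.70, d_N_05 = 231.24, d_N_06 = 264.39 km.
Circle about each station: (x − 112.2)² + (y − 96.0)² = 62.70²; (x + 181.7)² + (y − 101.0)² = 231.24²; (x + 203.0)² + (y − 175.1)² = 264.39².
Subtracting pairs of circle equations eliminates x²+y² and gives linear equations (the radical axes):
-587.8 x + 10.0 y = -28129.60
-630.4 x + 158.2 y = -15906.61
Solving the 2×2 system: x ≈ 49.5, y ≈ 96.7 km.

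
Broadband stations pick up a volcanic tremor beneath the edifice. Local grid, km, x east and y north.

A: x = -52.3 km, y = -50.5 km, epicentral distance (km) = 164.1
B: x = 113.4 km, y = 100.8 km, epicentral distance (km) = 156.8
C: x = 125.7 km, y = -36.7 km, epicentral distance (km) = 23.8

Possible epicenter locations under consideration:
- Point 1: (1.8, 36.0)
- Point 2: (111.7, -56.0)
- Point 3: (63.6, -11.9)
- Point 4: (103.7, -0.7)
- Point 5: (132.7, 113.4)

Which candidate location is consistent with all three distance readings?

For each candidate, compare |candidate − station| to the reported distance:
Point 1: residuals A 62.1, B 27.8, C 119.9 → max 119.9 km
Point 2: residuals A 0.0, B 0.0, C 0.0 → max 0.0 km
Point 3: residuals A 41.9, B 33.6, C 43.1 → max 43.1 km
Point 4: residuals A 0.3, B 54.8, C 18.4 → max 54.8 km
Point 5: residuals A 83.1, B 133.8, C 126.5 → max 133.8 km
Only Point 2 has all residuals ≈ 0.

Point 2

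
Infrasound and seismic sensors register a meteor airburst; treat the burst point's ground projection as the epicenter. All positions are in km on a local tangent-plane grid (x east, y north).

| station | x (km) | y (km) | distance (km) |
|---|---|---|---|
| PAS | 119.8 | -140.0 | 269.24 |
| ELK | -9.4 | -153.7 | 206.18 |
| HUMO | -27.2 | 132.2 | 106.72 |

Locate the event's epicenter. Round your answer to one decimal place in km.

x ≈ -80.6 km, y ≈ 39.8 km

Circle about each station: (x − 119.8)² + (y + 140.0)² = 269.24²; (x + 9.4)² + (y + 153.7)² = 206.18²; (x + 27.2)² + (y − 132.2)² = 106.72².
Subtracting the PAS equation from the ELK and HUMO equations removes the quadratic terms:
-258.4 x − 27.4 y = 19740.00
-294.0 x + 544.4 y = 45365.66
Solving the 2×2 system: x ≈ -80.6, y ≈ 39.8 km.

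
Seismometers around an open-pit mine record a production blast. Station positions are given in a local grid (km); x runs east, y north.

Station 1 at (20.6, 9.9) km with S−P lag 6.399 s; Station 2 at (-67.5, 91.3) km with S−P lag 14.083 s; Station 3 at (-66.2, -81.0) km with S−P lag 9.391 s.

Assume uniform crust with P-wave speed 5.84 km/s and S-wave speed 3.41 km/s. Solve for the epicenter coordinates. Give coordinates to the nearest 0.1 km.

(-25.0, -16.0)

Distance from S−P lag: d = Δt · v_P v_S / (v_P − v_S) = Δt · (5.84·3.41)/(5.84−3.41) ≈ 8.1952·Δt.
So d_Station 1 = 52.44, d_Station 2 = 115.41, d_Station 3 = 76.96 km.
Circle about each station: (x − 20.6)² + (y − 9.9)² = 52.44²; (x + 67.5)² + (y − 91.3)² = 115.41²; (x + 66.2)² + (y + 81.0)² = 76.96².
Subtracting pairs of circle equations eliminates x²+y² and gives linear equations (the radical axes):
-176.2 x + 162.8 y = 1800.06
-173.6 x − 181.8 y = 7248.18
Solving the 2×2 system: x ≈ -25.0, y ≈ -16.0 km.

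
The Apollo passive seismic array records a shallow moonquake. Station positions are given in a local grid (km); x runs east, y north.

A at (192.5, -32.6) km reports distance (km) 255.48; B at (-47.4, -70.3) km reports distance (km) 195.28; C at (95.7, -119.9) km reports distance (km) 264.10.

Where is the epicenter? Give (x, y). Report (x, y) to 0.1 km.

Circle about each station: (x − 192.5)² + (y + 32.6)² = 255.48²; (x + 47.4)² + (y + 70.3)² = 195.28²; (x − 95.7)² + (y + 119.9)² = 264.10².
Subtracting the A equation from the B and C equations removes the quadratic terms:
-479.8 x − 75.4 y = -3794.41
-193.6 x − 174.6 y = -19063.29
Solving the 2×2 system: x ≈ -11.2, y ≈ 121.6 km.
Check against A (with the unrounded x, y): √((x − 192.5)²+(y + 32.6)²) = 255.49 ≈ 255.48 km. ✓

x ≈ -11.2 km, y ≈ 121.6 km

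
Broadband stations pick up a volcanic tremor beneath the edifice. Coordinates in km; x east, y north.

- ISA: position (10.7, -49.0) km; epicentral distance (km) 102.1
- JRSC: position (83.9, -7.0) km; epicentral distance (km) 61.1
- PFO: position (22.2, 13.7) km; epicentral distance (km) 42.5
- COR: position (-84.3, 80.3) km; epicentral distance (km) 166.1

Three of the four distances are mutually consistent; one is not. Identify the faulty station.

Solve using three stations at a time. Using ISA, JRSC, PFO (subtract circle equations pairwise → linear system) gives (x, y) ≈ (51.3, 44.7).
Distances from that point to each station vs reported:
  ISA: calculated 102.1 vs reported 102.1 → residual 0.0 km
  JRSC: calculated 61.1 vs reported 61.1 → residual 0.0 km
  PFO: calculated 42.5 vs reported 42.5 → residual 0.0 km
  COR: calculated 140.2 vs reported 166.1 → residual 25.9 km
ISA, JRSC, PFO are mutually consistent (residuals ≈ 0); COR is off by 25.9 km.

COR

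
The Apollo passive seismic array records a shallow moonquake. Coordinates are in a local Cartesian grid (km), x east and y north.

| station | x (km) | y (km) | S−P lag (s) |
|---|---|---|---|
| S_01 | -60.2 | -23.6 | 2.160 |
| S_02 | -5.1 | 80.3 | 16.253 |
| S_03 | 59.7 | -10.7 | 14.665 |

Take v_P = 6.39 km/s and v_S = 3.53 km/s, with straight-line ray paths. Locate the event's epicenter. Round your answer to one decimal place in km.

(-52.5, -38.8)

Distance from S−P lag: d = Δt · v_P v_S / (v_P − v_S) = Δt · (6.39·3.53)/(6.39−3.53) ≈ 7.8870·Δt.
So d_S_01 = 17.04, d_S_02 = 128.19, d_S_03 = 115.66 km.
Circle about each station: (x + 60.2)² + (y + 23.6)² = 17.04²; (x + 5.1)² + (y − 80.3)² = 128.19²; (x − 59.7)² + (y + 10.7)² = 115.66².
Subtracting the S_01 equation from the S_02 and S_03 equations removes the quadratic terms:
110.2 x + 207.8 y = -13849.21
239.8 x + 25.8 y = -13589.29
Solving the 2×2 system: x ≈ -52.5, y ≈ -38.8 km.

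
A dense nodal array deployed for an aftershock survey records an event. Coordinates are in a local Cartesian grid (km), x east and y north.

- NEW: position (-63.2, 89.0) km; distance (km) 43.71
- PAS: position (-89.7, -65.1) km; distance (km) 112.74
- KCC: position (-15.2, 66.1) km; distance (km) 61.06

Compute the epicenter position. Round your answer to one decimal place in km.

Circle about each station: (x + 63.2)² + (y − 89.0)² = 43.71²; (x + 89.7)² + (y + 65.1)² = 112.74²; (x + 15.2)² + (y − 66.1)² = 61.06².
Subtracting the NEW equation from the PAS and KCC equations removes the quadratic terms:
-53.0 x − 308.2 y = -10430.88
96.0 x − 45.8 y = -9132.75
Solving the 2×2 system: x ≈ -73.0, y ≈ 46.4 km.

x ≈ -73.0 km, y ≈ 46.4 km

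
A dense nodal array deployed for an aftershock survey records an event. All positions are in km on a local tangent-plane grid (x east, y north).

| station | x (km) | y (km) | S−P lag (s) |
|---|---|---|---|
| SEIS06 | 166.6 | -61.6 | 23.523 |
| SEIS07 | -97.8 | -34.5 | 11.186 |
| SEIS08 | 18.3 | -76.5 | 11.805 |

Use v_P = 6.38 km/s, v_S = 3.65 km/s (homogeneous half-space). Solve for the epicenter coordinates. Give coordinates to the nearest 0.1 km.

-17.8 km east, 17.5 km north

Distance from S−P lag: d = Δt · v_P v_S / (v_P − v_S) = Δt · (6.38·3.65)/(6.38−3.65) ≈ 8.5300·Δt.
So d_SEIS06 = 200.65, d_SEIS07 = 95.42, d_SEIS08 = 100.70 km.
Circle about each station: (x − 166.6)² + (y + 61.6)² = 200.65²; (x + 97.8)² + (y + 34.5)² = 95.42²; (x − 18.3)² + (y + 76.5)² = 100.70².
Subtracting the SEIS06 equation from the SEIS07 and SEIS08 equations removes the quadratic terms:
-528.8 x + 54.2 y = 10360.42
-296.6 x − 29.8 y = 4756.95
Solving the 2×2 system: x ≈ -17.8, y ≈ 17.5 km.
Check against SEIS06 (with the unrounded x, y): √((x − 166.6)²+(y + 61.6)²) = 200.65 ≈ 200.65 km. ✓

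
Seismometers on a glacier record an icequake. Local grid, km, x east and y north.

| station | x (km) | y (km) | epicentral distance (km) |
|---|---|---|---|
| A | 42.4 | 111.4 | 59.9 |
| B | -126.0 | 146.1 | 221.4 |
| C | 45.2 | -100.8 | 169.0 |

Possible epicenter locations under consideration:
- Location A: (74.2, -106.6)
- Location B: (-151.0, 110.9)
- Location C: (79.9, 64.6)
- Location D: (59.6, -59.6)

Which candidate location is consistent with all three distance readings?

For each candidate, compare |candidate − station| to the reported distance:
Location A: residuals A 160.4, B 101.0, C 139.4 → max 160.4 km
Location B: residuals A 133.5, B 178.2, C 119.6 → max 178.2 km
Location C: residuals A 0.1, B 0.0, C 0.0 → max 0.1 km
Location D: residuals A 112.0, B 55.7, C 125.4 → max 125.4 km
Only Location C has all residuals ≈ 0.

Location C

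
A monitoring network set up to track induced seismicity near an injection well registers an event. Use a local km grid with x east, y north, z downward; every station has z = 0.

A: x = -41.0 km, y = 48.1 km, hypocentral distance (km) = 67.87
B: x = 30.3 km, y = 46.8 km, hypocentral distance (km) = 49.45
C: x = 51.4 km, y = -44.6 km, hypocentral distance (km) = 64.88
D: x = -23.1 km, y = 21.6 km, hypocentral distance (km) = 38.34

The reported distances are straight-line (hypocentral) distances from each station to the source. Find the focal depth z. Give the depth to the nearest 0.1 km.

Each station gives a sphere (x−x_i)² + (y−y_i)² + z² = d_i² (stations at z=0).
Subtracting the A sphere from B and C: z² cancels, leaving linear equations in x and y:
142.6 x − 2.6 y = 1274.75
184.8 x − 185.4 y = 1033.43
Solving: x ≈ 9.001, y ≈ 3.398 km (keep extra digits for the depth step; rounded: 9.0, 3.4).
Then from the A sphere: z² = 67.87² − (x + 41.0)² − (y − 48.1)² with x = 9.001, y = 3.398, so z ≈ 10.391 ≈ 10.4 km.

z ≈ 10.4 km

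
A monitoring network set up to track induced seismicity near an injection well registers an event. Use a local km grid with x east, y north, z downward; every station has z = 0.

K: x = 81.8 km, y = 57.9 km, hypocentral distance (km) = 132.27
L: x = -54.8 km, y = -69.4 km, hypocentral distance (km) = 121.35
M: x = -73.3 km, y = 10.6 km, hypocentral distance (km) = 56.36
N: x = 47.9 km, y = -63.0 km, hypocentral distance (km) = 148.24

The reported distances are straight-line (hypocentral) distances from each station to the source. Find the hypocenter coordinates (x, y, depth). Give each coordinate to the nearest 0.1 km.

(-45.8, 47.0, 33.1)

Each station gives a sphere (x−x_i)² + (y−y_i)² + z² = d_i² (stations at z=0).
Subtracting the K sphere from L and M: z² cancels, leaving linear equations in x and y:
-273.2 x − 254.6 y = 545.28
-310.2 x − 94.6 y = 9760.50
Solving: x ≈ -45.800, y ≈ 47.004 km (keep extra digits for the depth step; rounded: -45.8, 47.0).
Then from the K sphere: z² = 132.27² − (x − 81.8)² − (y − 57.9)² with x = -45.800, y = 47.004, so z ≈ 33.089 ≈ 33.1 km.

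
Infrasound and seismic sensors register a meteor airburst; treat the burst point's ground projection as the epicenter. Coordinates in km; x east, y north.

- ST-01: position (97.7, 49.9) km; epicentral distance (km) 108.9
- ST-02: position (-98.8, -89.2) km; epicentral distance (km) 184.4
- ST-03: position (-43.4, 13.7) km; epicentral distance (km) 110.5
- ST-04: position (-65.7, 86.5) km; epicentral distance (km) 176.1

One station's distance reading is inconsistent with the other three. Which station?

ST-02

Solve using three stations at a time. Using ST-01, ST-03, ST-04 (subtract circle equations pairwise → linear system) gives (x, y) ≈ (48.7, -47.4).
Distances from that point to each station vs reported:
  ST-01: calculated 108.9 vs reported 108.9 → residual 0.0 km
  ST-02: calculated 153.3 vs reported 184.4 → residual 31.1 km
  ST-03: calculated 110.5 vs reported 110.5 → residual 0.0 km
  ST-04: calculated 176.1 vs reported 176.1 → residual 0.0 km
ST-01, ST-03, ST-04 are mutually consistent (residuals ≈ 0); ST-02 is off by 31.1 km.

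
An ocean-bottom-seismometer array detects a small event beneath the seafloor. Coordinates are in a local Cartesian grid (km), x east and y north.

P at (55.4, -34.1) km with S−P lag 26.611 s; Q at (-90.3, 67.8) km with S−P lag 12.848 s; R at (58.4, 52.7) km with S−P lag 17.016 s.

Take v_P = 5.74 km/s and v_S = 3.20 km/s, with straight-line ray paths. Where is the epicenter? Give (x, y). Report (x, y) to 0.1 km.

Distance from S−P lag: d = Δt · v_P v_S / (v_P − v_S) = Δt · (5.74·3.20)/(5.74−3.20) ≈ 7.2315·Δt.
So d_P = 192.44, d_Q = 92.91, d_R = 123.05 km.
Circle about each station: (x − 55.4)² + (y + 34.1)² = 192.44²; (x + 90.3)² + (y − 67.8)² = 92.91²; (x − 58.4)² + (y − 52.7)² = 123.05².
Subtracting pairs of circle equations eliminates x²+y² and gives linear equations (the radical axes):
-291.4 x + 203.8 y = 36919.85
6.0 x + 173.6 y = 23847.73
Solving the 2×2 system: x ≈ -29.9, y ≈ 138.4 km.
Check against P (with the unrounded x, y): √((x − 55.4)²+(y + 34.1)²) = 192.44 ≈ 192.44 km. ✓

-29.9 km east, 138.4 km north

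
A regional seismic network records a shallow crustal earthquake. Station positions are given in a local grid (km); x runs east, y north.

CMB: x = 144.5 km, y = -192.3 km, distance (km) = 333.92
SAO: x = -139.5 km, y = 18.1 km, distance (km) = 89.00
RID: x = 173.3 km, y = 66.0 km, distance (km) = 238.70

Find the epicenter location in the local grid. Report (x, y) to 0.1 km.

Circle about each station: (x − 144.5)² + (y + 192.3)² = 333.92²; (x + 139.5)² + (y − 18.1)² = 89.00²; (x − 173.3)² + (y − 66.0)² = 238.70².
Subtracting pairs of circle equations eliminates x²+y² and gives linear equations (the radical axes):
-568.0 x + 420.8 y = 65509.89
57.6 x + 516.6 y = 31054.23
Solving the 2×2 system: x ≈ -65.4, y ≈ 67.4 km.
Check against CMB (with the unrounded x, y): √((x − 144.5)²+(y + 192.3)²) = 333.92 ≈ 333.92 km. ✓

(-65.4, 67.4)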